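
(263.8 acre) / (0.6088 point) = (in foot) 1.631e+10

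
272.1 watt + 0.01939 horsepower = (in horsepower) 0.3843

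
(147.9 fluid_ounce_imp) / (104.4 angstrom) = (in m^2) 4.025e+05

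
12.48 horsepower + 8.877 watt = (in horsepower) 12.49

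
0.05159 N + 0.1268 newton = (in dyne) 1.784e+04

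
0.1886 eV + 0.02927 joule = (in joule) 0.02927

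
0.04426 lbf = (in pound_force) 0.04426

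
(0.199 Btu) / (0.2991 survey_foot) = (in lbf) 517.7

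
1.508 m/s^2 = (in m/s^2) 1.508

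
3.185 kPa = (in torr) 23.89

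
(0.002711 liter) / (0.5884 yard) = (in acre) 1.245e-09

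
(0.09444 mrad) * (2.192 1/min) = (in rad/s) 3.45e-06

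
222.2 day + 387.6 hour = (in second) 2.059e+07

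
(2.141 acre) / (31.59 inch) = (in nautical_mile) 5.831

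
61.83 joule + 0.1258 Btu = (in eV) 1.214e+21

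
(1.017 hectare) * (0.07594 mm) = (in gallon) 204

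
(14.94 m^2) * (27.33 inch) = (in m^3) 10.37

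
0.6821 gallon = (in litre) 2.582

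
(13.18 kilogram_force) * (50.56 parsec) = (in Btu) 1.911e+17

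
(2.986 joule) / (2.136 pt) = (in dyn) 3.963e+08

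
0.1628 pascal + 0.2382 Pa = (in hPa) 0.00401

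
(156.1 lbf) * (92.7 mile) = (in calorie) 2.476e+07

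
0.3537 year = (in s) 1.115e+07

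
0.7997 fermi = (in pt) 2.267e-12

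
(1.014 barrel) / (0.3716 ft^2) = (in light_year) 4.936e-16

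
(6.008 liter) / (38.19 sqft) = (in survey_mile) 1.052e-06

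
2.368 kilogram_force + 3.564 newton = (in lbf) 6.022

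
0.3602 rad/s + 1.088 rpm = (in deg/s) 27.17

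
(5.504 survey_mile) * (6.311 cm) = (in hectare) 0.0559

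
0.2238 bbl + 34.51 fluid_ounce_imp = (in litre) 36.56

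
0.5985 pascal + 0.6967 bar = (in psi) 10.1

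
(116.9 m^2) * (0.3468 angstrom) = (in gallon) 1.071e-06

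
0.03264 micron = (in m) 3.264e-08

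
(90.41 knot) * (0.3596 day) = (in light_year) 1.527e-10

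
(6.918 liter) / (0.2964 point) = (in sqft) 712.1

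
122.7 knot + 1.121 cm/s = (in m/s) 63.13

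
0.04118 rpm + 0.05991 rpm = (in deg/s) 0.6065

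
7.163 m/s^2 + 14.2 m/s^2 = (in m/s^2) 21.36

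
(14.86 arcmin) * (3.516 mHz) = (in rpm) 0.0001451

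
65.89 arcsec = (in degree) 0.0183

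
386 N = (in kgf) 39.36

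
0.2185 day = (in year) 0.0005986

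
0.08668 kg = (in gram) 86.68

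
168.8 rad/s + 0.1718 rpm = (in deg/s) 9673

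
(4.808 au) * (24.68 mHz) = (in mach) 5.213e+07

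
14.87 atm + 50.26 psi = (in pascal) 1.853e+06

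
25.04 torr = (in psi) 0.4842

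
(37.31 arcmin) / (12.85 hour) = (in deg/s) 1.344e-05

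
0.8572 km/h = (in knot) 0.4629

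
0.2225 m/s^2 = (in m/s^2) 0.2225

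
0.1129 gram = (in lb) 0.0002489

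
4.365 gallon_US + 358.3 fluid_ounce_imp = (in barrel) 0.168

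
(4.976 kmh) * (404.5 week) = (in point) 9.585e+11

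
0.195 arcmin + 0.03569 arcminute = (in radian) 6.711e-05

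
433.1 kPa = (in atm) 4.274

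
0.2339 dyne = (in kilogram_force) 2.385e-07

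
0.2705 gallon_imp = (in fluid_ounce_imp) 43.28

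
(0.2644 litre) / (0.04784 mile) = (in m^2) 3.434e-06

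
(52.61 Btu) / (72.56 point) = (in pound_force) 4.875e+05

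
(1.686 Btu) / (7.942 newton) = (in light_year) 2.367e-14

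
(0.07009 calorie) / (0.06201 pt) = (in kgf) 1367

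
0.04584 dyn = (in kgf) 4.674e-08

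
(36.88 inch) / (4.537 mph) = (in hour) 0.0001283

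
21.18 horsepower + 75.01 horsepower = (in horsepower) 96.19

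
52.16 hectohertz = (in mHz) 5.216e+06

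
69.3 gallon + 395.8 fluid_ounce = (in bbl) 1.724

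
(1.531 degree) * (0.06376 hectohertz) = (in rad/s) 0.1704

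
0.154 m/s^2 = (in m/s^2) 0.154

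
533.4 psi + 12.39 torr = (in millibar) 3.679e+04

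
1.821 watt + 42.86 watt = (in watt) 44.68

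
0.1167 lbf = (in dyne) 5.191e+04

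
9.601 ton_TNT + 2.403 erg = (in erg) 4.017e+17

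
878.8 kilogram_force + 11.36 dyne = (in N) 8618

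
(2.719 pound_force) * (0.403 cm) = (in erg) 4.874e+05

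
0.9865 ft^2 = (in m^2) 0.09165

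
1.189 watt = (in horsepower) 0.001594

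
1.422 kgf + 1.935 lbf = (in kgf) 2.3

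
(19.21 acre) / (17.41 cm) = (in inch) 1.758e+07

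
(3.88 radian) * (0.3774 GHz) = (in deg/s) 8.39e+10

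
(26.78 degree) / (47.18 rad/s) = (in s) 0.009907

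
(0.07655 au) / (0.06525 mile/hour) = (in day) 4.544e+06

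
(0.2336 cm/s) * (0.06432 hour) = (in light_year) 5.717e-17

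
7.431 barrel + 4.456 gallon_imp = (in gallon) 317.5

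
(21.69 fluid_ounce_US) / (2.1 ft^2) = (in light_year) 3.475e-19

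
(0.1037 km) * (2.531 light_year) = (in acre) 6.136e+14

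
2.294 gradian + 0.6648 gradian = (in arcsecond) 9587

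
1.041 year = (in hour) 9119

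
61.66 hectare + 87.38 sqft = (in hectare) 61.66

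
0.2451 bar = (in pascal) 2.451e+04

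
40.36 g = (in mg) 4.036e+04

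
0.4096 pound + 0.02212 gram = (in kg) 0.1858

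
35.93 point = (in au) 8.473e-14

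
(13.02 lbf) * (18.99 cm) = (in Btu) 0.01042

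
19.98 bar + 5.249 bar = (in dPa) 2.523e+07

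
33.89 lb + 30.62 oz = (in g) 1.624e+04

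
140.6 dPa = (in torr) 0.1055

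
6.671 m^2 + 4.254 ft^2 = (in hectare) 0.0007066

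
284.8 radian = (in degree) 1.632e+04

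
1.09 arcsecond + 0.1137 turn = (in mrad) 714.4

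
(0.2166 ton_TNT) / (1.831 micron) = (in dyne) 4.95e+19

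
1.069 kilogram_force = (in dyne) 1.048e+06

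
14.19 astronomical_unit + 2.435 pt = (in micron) 2.123e+18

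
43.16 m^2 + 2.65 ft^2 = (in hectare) 0.004341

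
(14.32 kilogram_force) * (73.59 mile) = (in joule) 1.663e+07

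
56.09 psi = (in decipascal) 3.867e+06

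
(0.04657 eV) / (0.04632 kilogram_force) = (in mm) 1.643e-17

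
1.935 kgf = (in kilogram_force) 1.935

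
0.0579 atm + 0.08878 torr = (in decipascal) 5.879e+04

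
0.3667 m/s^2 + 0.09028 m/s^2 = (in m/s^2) 0.457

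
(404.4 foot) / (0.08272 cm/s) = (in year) 0.004725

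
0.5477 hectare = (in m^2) 5477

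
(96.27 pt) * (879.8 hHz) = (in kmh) 1.076e+04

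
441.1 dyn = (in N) 0.004411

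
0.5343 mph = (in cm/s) 23.89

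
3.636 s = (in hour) 0.00101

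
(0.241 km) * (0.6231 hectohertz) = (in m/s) 1.502e+04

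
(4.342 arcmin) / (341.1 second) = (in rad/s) 3.703e-06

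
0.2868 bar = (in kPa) 28.68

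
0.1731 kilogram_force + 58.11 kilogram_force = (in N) 571.6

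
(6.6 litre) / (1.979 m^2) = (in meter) 0.003335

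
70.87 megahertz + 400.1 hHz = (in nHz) 7.091e+16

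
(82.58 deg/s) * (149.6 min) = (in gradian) 8.236e+05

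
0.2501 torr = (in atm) 0.0003291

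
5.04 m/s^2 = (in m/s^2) 5.04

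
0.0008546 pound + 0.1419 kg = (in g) 142.3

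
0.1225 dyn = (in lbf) 2.754e-07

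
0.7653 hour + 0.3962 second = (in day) 0.03189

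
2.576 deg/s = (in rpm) 0.4293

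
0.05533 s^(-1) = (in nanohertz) 5.533e+07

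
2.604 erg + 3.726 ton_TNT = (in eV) 9.73e+28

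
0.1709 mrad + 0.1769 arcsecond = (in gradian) 0.01093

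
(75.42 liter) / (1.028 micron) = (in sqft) 7.897e+05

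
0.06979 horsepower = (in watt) 52.04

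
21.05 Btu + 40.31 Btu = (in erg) 6.474e+11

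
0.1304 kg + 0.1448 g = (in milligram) 1.305e+05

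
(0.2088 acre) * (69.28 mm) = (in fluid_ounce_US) 1.979e+06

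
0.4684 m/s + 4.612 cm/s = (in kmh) 1.852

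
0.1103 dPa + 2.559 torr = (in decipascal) 3412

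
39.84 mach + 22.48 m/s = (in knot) 2.641e+04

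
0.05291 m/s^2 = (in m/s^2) 0.05291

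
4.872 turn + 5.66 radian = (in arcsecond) 7.482e+06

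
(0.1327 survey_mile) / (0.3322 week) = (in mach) 3.122e-06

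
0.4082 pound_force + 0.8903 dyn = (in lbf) 0.4082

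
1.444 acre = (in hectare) 0.5844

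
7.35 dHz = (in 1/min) 44.1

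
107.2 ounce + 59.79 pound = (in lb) 66.49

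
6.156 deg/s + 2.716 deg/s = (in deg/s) 8.872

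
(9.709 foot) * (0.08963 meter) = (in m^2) 0.2652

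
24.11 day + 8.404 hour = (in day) 24.46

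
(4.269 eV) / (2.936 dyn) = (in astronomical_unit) 1.557e-25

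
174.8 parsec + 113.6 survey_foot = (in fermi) 5.394e+33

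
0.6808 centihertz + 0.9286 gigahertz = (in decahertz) 9.286e+07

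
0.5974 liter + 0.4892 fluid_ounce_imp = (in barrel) 0.003845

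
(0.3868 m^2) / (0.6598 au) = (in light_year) 4.142e-28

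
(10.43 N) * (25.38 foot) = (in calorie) 19.28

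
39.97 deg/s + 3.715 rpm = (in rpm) 10.38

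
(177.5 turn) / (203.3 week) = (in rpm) 8.662e-05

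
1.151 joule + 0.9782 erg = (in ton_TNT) 2.751e-10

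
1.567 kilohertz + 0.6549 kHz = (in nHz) 2.222e+12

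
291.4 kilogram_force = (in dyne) 2.858e+08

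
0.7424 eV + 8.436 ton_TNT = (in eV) 2.203e+29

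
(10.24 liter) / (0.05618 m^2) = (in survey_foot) 0.598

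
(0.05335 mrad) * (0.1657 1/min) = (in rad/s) 1.473e-07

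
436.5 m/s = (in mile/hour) 976.4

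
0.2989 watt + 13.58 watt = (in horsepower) 0.01861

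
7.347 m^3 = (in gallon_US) 1941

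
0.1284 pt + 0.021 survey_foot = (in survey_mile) 4.005e-06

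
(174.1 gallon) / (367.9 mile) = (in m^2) 1.113e-06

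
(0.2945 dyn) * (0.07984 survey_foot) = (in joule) 7.167e-08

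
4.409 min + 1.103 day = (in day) 1.106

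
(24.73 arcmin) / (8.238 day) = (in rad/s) 1.011e-08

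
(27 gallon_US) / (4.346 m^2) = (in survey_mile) 1.461e-05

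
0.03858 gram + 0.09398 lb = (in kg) 0.04267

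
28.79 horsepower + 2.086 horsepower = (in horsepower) 30.88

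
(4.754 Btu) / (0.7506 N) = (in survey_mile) 4.152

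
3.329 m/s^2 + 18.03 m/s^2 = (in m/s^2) 21.36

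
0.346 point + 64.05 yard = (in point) 1.66e+05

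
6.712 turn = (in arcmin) 1.45e+05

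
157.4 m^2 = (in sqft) 1694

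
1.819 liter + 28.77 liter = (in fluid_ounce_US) 1034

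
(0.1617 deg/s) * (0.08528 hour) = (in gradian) 55.16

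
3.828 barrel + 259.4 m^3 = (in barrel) 1635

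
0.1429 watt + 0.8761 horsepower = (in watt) 653.5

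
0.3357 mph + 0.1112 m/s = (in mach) 0.0007673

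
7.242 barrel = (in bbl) 7.242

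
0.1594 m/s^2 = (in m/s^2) 0.1594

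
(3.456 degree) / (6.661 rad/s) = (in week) 1.497e-08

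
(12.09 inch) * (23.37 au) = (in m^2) 1.074e+12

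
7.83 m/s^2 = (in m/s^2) 7.83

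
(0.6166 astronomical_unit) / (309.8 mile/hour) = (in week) 1101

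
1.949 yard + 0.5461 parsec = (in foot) 5.529e+16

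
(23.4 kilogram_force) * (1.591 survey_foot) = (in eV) 6.946e+20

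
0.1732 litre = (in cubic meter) 0.0001732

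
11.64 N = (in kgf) 1.187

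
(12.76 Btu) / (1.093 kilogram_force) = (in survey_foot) 4121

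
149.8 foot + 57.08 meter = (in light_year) 1.086e-14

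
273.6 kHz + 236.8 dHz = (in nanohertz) 2.736e+14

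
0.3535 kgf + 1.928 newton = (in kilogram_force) 0.5501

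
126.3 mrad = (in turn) 0.0201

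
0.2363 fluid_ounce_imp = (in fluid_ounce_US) 0.227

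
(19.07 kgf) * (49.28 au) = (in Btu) 1.307e+12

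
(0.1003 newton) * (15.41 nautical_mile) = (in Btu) 2.713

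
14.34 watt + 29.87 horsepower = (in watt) 2.229e+04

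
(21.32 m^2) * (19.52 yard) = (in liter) 3.805e+05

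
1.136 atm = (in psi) 16.69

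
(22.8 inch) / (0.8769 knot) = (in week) 2.123e-06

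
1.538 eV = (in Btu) 2.336e-22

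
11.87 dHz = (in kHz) 0.001187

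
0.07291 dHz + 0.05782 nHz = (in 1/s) 0.007291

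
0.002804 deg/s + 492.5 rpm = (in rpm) 492.5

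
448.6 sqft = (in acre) 0.0103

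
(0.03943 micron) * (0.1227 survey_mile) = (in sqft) 8.381e-05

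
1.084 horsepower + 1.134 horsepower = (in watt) 1654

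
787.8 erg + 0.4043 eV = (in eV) 4.917e+14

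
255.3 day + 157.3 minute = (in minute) 3.678e+05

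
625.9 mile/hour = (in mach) 0.8217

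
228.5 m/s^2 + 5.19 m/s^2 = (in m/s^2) 233.7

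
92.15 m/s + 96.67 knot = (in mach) 0.4167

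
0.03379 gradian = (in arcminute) 1.825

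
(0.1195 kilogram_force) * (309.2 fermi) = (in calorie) 8.66e-14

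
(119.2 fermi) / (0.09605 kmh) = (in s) 4.468e-12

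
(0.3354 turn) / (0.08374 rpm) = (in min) 4.005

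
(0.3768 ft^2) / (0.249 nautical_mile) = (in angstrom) 7.591e+05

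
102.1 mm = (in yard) 0.1117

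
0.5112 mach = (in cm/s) 1.741e+04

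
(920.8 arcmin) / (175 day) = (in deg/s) 1.015e-06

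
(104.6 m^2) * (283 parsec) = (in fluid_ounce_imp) 3.215e+25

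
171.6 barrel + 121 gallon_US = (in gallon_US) 7328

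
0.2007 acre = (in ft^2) 8742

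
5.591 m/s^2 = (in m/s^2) 5.591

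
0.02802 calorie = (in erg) 1.172e+06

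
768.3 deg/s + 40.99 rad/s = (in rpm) 519.5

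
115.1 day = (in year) 0.3153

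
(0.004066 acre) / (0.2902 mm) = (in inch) 2.232e+06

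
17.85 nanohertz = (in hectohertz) 1.785e-10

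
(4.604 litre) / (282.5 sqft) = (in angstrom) 1.754e+06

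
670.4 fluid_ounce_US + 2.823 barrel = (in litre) 468.6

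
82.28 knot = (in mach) 0.1243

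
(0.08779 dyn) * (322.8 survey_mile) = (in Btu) 0.0004323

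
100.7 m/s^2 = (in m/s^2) 100.7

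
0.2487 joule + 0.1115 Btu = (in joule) 117.9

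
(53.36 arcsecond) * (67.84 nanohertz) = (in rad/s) 1.755e-11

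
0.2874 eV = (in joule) 4.605e-20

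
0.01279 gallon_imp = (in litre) 0.05814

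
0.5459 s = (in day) 6.318e-06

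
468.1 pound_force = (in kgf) 212.3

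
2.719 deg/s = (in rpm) 0.4532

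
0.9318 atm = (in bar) 0.9441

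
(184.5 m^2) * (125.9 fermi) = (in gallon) 6.136e-09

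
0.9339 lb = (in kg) 0.4236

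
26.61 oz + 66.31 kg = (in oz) 2366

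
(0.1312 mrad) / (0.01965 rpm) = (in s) 0.06376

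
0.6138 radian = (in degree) 35.17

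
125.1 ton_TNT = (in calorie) 1.251e+11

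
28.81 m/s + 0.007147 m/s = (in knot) 56.02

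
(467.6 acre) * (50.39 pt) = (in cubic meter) 3.364e+04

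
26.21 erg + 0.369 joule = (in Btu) 0.0003497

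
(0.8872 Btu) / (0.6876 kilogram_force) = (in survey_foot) 455.4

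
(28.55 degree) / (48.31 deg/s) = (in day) 6.84e-06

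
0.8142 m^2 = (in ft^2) 8.764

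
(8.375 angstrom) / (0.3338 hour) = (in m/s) 6.969e-13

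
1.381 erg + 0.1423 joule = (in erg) 1.423e+06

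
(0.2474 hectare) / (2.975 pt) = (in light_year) 2.492e-10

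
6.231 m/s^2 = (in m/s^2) 6.231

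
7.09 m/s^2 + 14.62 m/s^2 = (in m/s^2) 21.71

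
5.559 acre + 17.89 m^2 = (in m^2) 2.251e+04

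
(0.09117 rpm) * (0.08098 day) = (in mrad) 6.68e+04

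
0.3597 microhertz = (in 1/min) 2.158e-05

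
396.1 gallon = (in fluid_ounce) 5.07e+04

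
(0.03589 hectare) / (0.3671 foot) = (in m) 3208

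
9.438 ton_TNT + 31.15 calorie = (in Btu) 3.743e+07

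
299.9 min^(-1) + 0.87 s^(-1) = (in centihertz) 586.8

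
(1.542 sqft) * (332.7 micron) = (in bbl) 0.0002998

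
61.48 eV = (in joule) 9.85e-18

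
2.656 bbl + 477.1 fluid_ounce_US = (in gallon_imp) 95.99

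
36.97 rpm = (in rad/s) 3.871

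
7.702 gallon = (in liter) 29.16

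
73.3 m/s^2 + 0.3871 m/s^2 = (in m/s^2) 73.69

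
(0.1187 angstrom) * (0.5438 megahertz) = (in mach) 1.896e-08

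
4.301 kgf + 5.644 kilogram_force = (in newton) 97.53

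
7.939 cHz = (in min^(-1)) 4.763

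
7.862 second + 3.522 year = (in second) 1.111e+08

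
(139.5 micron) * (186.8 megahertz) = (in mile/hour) 5.829e+04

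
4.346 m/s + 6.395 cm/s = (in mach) 0.01295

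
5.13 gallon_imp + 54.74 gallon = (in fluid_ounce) 7795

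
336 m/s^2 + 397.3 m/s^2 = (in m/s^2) 733.3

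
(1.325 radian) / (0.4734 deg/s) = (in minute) 2.673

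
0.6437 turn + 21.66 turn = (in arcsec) 2.891e+07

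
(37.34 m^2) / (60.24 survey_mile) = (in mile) 2.393e-07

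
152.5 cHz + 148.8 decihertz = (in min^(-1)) 984.3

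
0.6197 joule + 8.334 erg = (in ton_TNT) 1.481e-10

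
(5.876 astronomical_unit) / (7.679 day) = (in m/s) 1.325e+06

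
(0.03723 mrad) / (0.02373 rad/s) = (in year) 4.975e-11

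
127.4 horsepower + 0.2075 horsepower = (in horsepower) 127.6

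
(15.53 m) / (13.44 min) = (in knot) 0.03744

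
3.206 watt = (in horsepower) 0.004299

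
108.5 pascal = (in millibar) 1.085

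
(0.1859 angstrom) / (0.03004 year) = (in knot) 3.814e-17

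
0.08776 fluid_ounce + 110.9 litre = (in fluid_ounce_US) 3750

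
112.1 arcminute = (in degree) 1.868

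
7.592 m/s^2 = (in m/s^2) 7.592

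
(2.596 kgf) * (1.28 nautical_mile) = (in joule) 6.035e+04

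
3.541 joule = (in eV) 2.21e+19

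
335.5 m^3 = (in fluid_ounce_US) 1.134e+07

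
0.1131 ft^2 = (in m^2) 0.01051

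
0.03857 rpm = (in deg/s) 0.2314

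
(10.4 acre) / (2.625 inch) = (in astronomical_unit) 4.22e-06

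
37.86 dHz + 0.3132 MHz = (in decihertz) 3.132e+06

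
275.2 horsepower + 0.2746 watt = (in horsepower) 275.2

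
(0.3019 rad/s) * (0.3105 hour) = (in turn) 53.71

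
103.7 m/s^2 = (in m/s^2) 103.7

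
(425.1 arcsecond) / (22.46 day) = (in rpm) 1.014e-08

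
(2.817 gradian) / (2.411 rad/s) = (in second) 0.01835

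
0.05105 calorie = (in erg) 2.136e+06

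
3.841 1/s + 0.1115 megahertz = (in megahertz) 0.1115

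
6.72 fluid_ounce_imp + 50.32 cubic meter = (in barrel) 316.5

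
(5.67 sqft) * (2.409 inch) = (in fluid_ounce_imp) 1134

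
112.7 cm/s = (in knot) 2.191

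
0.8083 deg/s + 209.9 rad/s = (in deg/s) 1.203e+04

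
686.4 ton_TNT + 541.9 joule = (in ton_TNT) 686.4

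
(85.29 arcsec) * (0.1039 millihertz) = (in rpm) 4.103e-07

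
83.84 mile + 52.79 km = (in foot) 6.159e+05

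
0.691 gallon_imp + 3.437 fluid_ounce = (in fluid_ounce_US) 109.7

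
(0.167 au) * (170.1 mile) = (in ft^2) 7.361e+16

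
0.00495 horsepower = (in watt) 3.691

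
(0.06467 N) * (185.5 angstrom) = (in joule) 1.2e-09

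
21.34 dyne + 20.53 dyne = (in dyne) 41.87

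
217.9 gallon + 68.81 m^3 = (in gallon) 1.84e+04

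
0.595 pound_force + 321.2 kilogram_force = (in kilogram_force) 321.5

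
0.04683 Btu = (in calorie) 11.81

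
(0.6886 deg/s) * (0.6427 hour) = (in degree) 1593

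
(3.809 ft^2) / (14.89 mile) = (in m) 1.477e-05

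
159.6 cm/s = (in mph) 3.57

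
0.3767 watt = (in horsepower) 0.0005052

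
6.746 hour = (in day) 0.2811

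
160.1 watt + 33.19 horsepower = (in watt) 2.491e+04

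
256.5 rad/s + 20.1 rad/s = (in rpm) 2641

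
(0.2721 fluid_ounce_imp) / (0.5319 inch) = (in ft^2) 0.00616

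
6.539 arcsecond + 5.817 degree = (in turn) 0.01616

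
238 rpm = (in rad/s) 24.92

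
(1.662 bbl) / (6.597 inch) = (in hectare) 0.0001577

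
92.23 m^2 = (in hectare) 0.009223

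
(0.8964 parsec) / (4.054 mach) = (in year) 6.354e+05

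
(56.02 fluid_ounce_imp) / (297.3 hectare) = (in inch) 2.108e-08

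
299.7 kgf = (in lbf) 660.7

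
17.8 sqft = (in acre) 0.0004086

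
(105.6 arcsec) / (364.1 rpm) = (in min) 2.238e-07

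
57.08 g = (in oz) 2.013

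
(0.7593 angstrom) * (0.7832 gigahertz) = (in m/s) 0.05947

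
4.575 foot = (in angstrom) 1.394e+10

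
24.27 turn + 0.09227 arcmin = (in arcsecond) 3.145e+07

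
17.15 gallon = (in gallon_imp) 14.28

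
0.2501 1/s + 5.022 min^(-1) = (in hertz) 0.3338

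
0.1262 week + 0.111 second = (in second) 7.633e+04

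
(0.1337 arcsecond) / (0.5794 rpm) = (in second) 1.068e-05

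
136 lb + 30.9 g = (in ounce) 2177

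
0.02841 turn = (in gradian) 11.36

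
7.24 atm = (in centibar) 733.6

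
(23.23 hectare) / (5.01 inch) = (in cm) 1.825e+08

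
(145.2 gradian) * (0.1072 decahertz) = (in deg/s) 140.1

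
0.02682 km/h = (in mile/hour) 0.01667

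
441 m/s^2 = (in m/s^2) 441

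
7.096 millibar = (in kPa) 0.7096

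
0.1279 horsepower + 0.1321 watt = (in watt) 95.51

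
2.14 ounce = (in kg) 0.06067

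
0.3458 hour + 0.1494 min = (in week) 0.002073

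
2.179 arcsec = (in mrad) 0.01056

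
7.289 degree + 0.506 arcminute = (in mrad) 127.4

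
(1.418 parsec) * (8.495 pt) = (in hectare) 1.311e+10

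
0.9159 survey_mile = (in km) 1.474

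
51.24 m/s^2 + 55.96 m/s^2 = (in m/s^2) 107.2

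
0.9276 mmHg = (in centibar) 0.1237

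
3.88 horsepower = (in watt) 2893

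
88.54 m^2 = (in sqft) 953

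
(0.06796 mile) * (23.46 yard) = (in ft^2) 2.525e+04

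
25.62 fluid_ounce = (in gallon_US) 0.2002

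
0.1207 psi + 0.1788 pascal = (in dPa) 8324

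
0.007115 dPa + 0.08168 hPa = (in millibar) 0.08169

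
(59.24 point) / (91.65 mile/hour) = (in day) 5.904e-09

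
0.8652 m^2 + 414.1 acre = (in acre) 414.1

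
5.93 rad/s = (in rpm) 56.63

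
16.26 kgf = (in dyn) 1.595e+07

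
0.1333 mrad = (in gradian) 0.008486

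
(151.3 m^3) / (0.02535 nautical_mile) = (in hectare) 0.0003223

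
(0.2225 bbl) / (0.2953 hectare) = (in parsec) 3.882e-22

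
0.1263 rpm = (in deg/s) 0.7578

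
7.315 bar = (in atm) 7.219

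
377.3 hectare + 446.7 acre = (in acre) 1379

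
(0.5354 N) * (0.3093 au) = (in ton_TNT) 5.921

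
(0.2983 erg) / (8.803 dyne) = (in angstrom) 3.389e+06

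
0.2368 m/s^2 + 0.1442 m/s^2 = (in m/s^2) 0.381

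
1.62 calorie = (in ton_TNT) 1.62e-09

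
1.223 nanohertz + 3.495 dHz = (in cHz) 34.95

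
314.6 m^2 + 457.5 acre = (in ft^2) 1.993e+07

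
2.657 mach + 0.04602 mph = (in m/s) 904.7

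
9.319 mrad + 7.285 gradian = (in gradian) 7.878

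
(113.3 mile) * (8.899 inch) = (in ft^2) 4.436e+05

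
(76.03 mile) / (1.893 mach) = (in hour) 0.05273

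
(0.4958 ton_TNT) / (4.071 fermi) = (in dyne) 5.096e+28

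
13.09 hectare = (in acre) 32.35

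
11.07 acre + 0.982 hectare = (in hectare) 5.462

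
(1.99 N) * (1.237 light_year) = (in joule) 2.329e+16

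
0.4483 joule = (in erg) 4.483e+06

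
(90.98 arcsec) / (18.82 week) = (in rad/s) 3.875e-11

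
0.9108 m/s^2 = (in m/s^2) 0.9108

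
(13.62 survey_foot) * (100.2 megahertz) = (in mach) 1.222e+06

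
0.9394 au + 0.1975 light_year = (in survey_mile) 1.161e+12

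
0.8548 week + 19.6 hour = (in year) 0.01863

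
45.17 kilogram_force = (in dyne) 4.43e+07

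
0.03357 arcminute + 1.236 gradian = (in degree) 1.113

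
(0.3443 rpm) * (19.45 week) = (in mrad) 4.241e+08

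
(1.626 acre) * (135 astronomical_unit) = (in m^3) 1.329e+17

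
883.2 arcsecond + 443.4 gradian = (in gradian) 443.7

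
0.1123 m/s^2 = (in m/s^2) 0.1123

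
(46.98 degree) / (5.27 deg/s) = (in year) 2.827e-07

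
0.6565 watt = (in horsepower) 0.0008804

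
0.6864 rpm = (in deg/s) 4.118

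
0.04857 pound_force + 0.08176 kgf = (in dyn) 1.018e+05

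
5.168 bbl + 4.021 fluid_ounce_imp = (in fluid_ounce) 2.779e+04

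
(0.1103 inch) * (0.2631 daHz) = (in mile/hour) 0.01649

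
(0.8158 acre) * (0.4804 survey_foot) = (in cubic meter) 483.4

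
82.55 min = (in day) 0.05733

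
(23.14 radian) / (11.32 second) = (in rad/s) 2.044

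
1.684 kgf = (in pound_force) 3.713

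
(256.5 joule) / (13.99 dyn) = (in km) 1833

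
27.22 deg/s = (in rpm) 4.537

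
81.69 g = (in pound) 0.1801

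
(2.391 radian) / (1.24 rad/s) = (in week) 3.188e-06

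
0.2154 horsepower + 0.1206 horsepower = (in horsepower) 0.336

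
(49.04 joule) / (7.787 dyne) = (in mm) 6.298e+08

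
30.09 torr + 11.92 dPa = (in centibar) 4.013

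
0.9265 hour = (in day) 0.0386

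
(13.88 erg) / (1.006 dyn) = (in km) 0.000138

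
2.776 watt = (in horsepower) 0.003723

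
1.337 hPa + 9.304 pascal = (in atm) 0.001411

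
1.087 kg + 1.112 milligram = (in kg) 1.087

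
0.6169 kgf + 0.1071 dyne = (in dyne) 6.05e+05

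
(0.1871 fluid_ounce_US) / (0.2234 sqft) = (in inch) 0.0105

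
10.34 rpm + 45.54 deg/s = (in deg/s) 107.6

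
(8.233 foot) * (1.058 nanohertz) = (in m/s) 2.655e-09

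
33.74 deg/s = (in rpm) 5.623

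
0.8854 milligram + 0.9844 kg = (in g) 984.4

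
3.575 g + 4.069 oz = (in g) 118.9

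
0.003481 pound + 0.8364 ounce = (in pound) 0.05576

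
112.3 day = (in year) 0.3077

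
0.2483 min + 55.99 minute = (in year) 0.000107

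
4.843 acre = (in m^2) 1.96e+04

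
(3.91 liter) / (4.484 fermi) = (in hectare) 8.72e+07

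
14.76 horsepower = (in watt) 1.101e+04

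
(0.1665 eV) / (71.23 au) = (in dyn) 2.503e-28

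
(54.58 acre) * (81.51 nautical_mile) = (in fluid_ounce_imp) 1.174e+15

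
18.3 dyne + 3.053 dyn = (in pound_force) 4.8e-05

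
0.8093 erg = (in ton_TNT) 1.934e-17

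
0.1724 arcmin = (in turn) 7.981e-06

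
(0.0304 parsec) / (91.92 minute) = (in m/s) 1.701e+11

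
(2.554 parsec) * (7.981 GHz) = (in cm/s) 6.29e+28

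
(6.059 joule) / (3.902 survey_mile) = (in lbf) 0.0002169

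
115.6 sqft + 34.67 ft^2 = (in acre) 0.00345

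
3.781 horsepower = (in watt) 2819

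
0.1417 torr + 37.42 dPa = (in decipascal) 226.3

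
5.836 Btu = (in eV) 3.843e+22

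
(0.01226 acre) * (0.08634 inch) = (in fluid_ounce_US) 3679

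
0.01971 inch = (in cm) 0.05006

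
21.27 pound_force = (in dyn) 9.461e+06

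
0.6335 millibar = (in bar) 0.0006335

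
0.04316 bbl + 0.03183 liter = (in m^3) 0.006894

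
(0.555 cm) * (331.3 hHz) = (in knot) 357.4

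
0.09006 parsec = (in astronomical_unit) 1.858e+04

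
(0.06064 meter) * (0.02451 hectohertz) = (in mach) 0.0004365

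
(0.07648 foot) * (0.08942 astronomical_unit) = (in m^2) 3.118e+08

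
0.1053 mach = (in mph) 80.2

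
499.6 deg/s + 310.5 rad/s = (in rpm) 3048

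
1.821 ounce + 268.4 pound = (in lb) 268.5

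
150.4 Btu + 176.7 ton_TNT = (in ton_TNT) 176.7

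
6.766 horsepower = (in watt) 5045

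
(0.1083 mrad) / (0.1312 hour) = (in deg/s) 1.314e-05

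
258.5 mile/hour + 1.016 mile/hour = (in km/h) 417.7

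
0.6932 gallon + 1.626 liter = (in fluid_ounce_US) 143.7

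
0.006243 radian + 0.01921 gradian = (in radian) 0.006545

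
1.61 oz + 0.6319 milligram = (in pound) 0.1006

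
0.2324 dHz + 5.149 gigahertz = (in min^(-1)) 3.089e+11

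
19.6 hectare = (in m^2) 1.96e+05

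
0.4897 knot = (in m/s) 0.2519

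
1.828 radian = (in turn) 0.2909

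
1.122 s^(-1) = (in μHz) 1.122e+06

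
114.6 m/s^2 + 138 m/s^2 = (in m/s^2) 252.6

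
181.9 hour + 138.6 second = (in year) 0.02077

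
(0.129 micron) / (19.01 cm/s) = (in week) 1.122e-12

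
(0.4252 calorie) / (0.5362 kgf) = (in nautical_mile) 0.0001827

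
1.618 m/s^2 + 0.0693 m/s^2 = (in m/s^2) 1.687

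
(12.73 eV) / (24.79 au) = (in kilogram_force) 5.608e-32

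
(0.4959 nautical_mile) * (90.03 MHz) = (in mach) 2.428e+08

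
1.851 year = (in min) 9.729e+05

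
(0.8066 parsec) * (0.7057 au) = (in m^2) 2.628e+27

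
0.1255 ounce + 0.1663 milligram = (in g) 3.558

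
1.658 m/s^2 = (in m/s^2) 1.658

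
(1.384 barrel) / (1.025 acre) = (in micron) 53.05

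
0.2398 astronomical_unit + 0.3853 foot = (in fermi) 3.587e+25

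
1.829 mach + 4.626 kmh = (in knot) 1213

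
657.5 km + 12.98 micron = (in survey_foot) 2.157e+06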